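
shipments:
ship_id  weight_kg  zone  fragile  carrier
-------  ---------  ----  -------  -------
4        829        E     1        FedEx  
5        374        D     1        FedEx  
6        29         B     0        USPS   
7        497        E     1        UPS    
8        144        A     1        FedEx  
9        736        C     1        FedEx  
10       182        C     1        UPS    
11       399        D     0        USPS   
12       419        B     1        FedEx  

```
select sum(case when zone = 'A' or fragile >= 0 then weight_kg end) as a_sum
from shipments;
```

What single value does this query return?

ship_id=4: ✓ → 829
ship_id=5: ✓ → 374
ship_id=6: ✓ → 29
ship_id=7: ✓ → 497
ship_id=8: ✓ → 144
ship_id=9: ✓ → 736
ship_id=10: ✓ → 182
ship_id=11: ✓ → 399
ship_id=12: ✓ → 419
a_sum = 829 + 374 + 29 + 497 + 144 + 736 + 182 + 399 + 419 = 3609

3609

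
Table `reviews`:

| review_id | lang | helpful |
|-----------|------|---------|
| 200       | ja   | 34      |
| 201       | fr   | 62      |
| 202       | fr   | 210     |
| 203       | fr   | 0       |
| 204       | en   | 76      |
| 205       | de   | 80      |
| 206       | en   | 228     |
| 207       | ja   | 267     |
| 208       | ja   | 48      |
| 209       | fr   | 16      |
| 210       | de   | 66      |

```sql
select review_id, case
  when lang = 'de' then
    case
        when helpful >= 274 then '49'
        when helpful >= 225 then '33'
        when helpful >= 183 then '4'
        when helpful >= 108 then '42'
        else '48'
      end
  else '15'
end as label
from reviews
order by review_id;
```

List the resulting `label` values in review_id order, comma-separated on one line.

review_id=200: lang='ja' → outer ELSE → 15
review_id=201: lang='fr' → outer ELSE → 15
review_id=202: lang='fr' → outer ELSE → 15
review_id=203: lang='fr' → outer ELSE → 15
review_id=204: lang='en' → outer ELSE → 15
review_id=205: lang='de' → inner[ELSE] → 48
review_id=206: lang='en' → outer ELSE → 15
review_id=207: lang='ja' → outer ELSE → 15
review_id=208: lang='ja' → outer ELSE → 15
review_id=209: lang='fr' → outer ELSE → 15
review_id=210: lang='de' → inner[ELSE] → 48

15, 15, 15, 15, 15, 48, 15, 15, 15, 15, 48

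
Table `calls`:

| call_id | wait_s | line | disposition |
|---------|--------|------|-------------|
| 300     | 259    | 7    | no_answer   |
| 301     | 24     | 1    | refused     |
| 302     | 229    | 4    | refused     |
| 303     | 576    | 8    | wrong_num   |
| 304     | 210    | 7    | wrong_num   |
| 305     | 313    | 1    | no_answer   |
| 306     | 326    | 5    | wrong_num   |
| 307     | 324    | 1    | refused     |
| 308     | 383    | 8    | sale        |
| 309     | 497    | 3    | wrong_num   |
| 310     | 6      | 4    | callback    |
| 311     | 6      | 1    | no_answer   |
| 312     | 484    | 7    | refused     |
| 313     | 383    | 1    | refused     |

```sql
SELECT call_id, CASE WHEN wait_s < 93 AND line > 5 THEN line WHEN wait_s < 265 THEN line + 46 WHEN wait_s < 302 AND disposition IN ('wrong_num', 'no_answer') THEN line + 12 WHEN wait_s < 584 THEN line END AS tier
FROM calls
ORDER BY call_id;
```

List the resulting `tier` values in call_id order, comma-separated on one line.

call_id=300: wait_s < 265 → 53
call_id=301: wait_s < 265 → 47
call_id=302: wait_s < 265 → 50
call_id=303: wait_s < 584 → 8
call_id=304: wait_s < 265 → 53
call_id=305: wait_s < 584 → 1
call_id=306: wait_s < 584 → 5
call_id=307: wait_s < 584 → 1
call_id=308: wait_s < 584 → 8
call_id=309: wait_s < 584 → 3
call_id=310: wait_s < 265 → 50
call_id=311: wait_s < 265 → 47
call_id=312: wait_s < 584 → 7
call_id=313: wait_s < 584 → 1

53, 47, 50, 8, 53, 1, 5, 1, 8, 3, 50, 47, 7, 1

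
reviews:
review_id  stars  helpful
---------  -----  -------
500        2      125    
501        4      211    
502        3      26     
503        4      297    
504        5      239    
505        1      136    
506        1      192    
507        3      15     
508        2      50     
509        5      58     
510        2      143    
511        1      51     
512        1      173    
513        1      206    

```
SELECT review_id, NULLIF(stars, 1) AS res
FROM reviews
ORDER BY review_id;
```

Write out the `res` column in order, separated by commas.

2, 4, 3, 4, 5, NULL, NULL, 3, 2, 5, 2, NULL, NULL, NULL

review_id=500: stars=2 vs 1: differ → 2
review_id=501: stars=4 vs 1: differ → 4
review_id=502: stars=3 vs 1: differ → 3
review_id=503: stars=4 vs 1: differ → 4
review_id=504: stars=5 vs 1: differ → 5
review_id=505: stars=1 vs 1: equal → NULL
review_id=506: stars=1 vs 1: equal → NULL
review_id=507: stars=3 vs 1: differ → 3
review_id=508: stars=2 vs 1: differ → 2
review_id=509: stars=5 vs 1: differ → 5
review_id=510: stars=2 vs 1: differ → 2
review_id=511: stars=1 vs 1: equal → NULL
review_id=512: stars=1 vs 1: equal → NULL
review_id=513: stars=1 vs 1: equal → NULL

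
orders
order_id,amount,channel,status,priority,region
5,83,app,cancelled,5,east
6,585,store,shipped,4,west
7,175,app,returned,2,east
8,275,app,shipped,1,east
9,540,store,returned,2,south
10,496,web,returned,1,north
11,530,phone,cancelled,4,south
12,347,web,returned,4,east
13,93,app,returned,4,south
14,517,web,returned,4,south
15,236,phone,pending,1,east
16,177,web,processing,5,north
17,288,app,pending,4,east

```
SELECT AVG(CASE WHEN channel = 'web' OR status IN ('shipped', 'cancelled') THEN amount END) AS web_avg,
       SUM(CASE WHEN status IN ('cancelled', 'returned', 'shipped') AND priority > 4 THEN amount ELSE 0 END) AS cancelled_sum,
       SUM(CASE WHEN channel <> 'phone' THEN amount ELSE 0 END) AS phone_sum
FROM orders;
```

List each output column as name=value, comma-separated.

[web_avg: channel = 'web' OR status IN ('shipped', 'cancelled')]
order_id=5: ✓ → 83
order_id=6: ✓ → 585
order_id=7: ✗
order_id=8: ✓ → 275
order_id=9: ✗
order_id=10: ✓ → 496
order_id=11: ✓ → 530
order_id=12: ✓ → 347
order_id=13: ✗
order_id=14: ✓ → 517
order_id=15: ✗
order_id=16: ✓ → 177
order_id=17: ✗
web_avg = (83 + 585 + 275 + 496 + 530 + 347 + 517 + 177) / 8 = 376.25
—
[cancelled_sum: status IN ('cancelled', 'returned', 'shipped') AND priority > 4]
order_id=5: ✓ → 83
order_id=6: ✗
order_id=7: ✗
order_id=8: ✗
order_id=9: ✗
order_id=10: ✗
order_id=11: ✗
order_id=12: ✗
order_id=13: ✗
order_id=14: ✗
order_id=15: ✗
order_id=16: ✗
order_id=17: ✗
cancelled_sum = 83
—
[phone_sum: channel <> 'phone']
order_id=5: ✓ → 83
order_id=6: ✓ → 585
order_id=7: ✓ → 175
order_id=8: ✓ → 275
order_id=9: ✓ → 540
order_id=10: ✓ → 496
order_id=11: ✗
order_id=12: ✓ → 347
order_id=13: ✓ → 93
order_id=14: ✓ → 517
order_id=15: ✗
order_id=16: ✓ → 177
order_id=17: ✓ → 288
phone_sum = 83 + 585 + 175 + 275 + 540 + 496 + 347 + 93 + 517 + 177 + 288 = 3576

web_avg=376.25, cancelled_sum=83, phone_sum=3576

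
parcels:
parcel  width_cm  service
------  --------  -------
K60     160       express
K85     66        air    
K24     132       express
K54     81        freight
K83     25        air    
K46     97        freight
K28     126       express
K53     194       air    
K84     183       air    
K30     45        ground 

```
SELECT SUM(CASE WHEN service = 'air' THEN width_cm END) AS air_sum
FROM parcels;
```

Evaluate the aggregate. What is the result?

parcel=K60: ✗
parcel=K85: ✓ → 66
parcel=K24: ✗
parcel=K54: ✗
parcel=K83: ✓ → 25
parcel=K46: ✗
parcel=K28: ✗
parcel=K53: ✓ → 194
parcel=K84: ✓ → 183
parcel=K30: ✗
air_sum = 66 + 25 + 194 + 183 = 468

468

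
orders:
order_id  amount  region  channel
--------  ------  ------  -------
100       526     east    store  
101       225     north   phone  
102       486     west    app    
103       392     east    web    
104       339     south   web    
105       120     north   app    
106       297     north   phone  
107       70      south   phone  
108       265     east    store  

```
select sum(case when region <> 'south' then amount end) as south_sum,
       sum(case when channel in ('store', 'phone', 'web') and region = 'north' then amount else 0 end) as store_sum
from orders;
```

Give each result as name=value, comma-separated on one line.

[south_sum: region <> 'south']
order_id=100: ✓ → 526
order_id=101: ✓ → 225
order_id=102: ✓ → 486
order_id=103: ✓ → 392
order_id=104: ✗
order_id=105: ✓ → 120
order_id=106: ✓ → 297
order_id=107: ✗
order_id=108: ✓ → 265
south_sum = 526 + 225 + 486 + 392 + 120 + 297 + 265 = 2311
—
[store_sum: channel in ('store', 'phone', 'web') and region = 'north']
order_id=100: ✗
order_id=101: ✓ → 225
order_id=102: ✗
order_id=103: ✗
order_id=104: ✗
order_id=105: ✗
order_id=106: ✓ → 297
order_id=107: ✗
order_id=108: ✗
store_sum = 225 + 297 = 522

south_sum=2311, store_sum=522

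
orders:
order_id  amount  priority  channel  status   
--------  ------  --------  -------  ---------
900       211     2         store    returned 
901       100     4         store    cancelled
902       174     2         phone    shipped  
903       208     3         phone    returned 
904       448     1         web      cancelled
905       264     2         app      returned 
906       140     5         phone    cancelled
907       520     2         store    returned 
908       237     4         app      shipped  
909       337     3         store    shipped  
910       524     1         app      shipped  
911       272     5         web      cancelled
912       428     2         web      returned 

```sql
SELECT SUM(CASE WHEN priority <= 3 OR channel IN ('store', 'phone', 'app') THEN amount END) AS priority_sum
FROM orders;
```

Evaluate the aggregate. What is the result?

order_id=900: ✓ → 211
order_id=901: ✓ → 100
order_id=902: ✓ → 174
order_id=903: ✓ → 208
order_id=904: ✓ → 448
order_id=905: ✓ → 264
order_id=906: ✓ → 140
order_id=907: ✓ → 520
order_id=908: ✓ → 237
order_id=909: ✓ → 337
order_id=910: ✓ → 524
order_id=911: ✗
order_id=912: ✓ → 428
priority_sum = 211 + 100 + 174 + 208 + 448 + 264 + 140 + 520 + 237 + 337 + 524 + 428 = 3591

3591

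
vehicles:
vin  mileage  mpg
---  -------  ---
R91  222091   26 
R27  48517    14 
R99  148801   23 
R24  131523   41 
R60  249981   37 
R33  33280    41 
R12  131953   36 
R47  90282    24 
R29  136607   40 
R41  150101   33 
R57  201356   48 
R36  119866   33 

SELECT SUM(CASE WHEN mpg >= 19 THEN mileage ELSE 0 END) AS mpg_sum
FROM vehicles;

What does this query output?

vin=R91: ✓ → 222091
vin=R27: ✗
vin=R99: ✓ → 148801
vin=R24: ✓ → 131523
vin=R60: ✓ → 249981
vin=R33: ✓ → 33280
vin=R12: ✓ → 131953
vin=R47: ✓ → 90282
vin=R29: ✓ → 136607
vin=R41: ✓ → 150101
vin=R57: ✓ → 201356
vin=R36: ✓ → 119866
mpg_sum = 222091 + 148801 + 131523 + 249981 + 33280 + 131953 + 90282 + 136607 + 150101 + 201356 + 119866 = 1615841

1615841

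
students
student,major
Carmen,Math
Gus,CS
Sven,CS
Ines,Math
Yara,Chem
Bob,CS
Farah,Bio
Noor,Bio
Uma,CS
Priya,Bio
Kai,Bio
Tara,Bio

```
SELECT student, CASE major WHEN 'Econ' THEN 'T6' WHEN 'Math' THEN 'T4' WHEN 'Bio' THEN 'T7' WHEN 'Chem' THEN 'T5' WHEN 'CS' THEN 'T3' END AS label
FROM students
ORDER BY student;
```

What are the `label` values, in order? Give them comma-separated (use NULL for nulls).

student=Bob: major='CS' → T3
student=Carmen: major='Math' → T4
student=Farah: major='Bio' → T7
student=Gus: major='CS' → T3
student=Ines: major='Math' → T4
student=Kai: major='Bio' → T7
student=Noor: major='Bio' → T7
student=Priya: major='Bio' → T7
student=Sven: major='CS' → T3
student=Tara: major='Bio' → T7
student=Uma: major='CS' → T3
student=Yara: major='Chem' → T5

T3, T4, T7, T3, T4, T7, T7, T7, T3, T7, T3, T5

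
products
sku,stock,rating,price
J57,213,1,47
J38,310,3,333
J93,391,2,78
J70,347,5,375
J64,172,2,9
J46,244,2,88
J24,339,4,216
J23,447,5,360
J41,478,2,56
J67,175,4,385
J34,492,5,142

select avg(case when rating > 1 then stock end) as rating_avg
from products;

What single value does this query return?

339.5

sku=J57: ✗
sku=J38: ✓ → 310
sku=J93: ✓ → 391
sku=J70: ✓ → 347
sku=J64: ✓ → 172
sku=J46: ✓ → 244
sku=J24: ✓ → 339
sku=J23: ✓ → 447
sku=J41: ✓ → 478
sku=J67: ✓ → 175
sku=J34: ✓ → 492
rating_avg = (310 + 391 + 347 + 172 + 244 + 339 + 447 + 478 + 175 + 492) / 10 = 339.5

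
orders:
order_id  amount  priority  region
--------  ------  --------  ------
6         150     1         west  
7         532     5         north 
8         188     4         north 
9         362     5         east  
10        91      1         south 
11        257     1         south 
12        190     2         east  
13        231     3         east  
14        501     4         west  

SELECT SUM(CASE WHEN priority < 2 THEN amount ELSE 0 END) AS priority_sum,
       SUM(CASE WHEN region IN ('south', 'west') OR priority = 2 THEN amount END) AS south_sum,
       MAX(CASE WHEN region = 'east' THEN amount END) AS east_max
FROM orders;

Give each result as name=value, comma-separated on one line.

priority_sum=498, south_sum=1189, east_max=362

[priority_sum: priority < 2]
order_id=6: ✓ → 150
order_id=7: ✗
order_id=8: ✗
order_id=9: ✗
order_id=10: ✓ → 91
order_id=11: ✓ → 257
order_id=12: ✗
order_id=13: ✗
order_id=14: ✗
priority_sum = 150 + 91 + 257 = 498
—
[south_sum: region IN ('south', 'west') OR priority = 2]
order_id=6: ✓ → 150
order_id=7: ✗
order_id=8: ✗
order_id=9: ✗
order_id=10: ✓ → 91
order_id=11: ✓ → 257
order_id=12: ✓ → 190
order_id=13: ✗
order_id=14: ✓ → 501
south_sum = 150 + 91 + 257 + 190 + 501 = 1189
—
[east_max: region = 'east']
order_id=6: ✗
order_id=7: ✗
order_id=8: ✗
order_id=9: ✓ → 362
order_id=10: ✗
order_id=11: ✗
order_id=12: ✓ → 190
order_id=13: ✓ → 231
order_id=14: ✗
east_max = MAX(362, 190, 231) = 362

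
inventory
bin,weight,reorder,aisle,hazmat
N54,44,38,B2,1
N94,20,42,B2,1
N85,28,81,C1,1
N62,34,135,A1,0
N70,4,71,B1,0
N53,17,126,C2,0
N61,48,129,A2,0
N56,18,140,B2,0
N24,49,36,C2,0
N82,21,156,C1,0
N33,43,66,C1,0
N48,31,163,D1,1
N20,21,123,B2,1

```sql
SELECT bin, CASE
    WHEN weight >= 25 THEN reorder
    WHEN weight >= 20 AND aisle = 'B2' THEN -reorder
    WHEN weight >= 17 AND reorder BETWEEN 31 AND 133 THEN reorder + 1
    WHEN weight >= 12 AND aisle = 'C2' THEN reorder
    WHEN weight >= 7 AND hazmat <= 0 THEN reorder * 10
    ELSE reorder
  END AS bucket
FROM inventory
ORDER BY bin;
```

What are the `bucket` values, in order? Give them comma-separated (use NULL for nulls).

-123, 36, 66, 163, 127, 38, 1400, 129, 135, 71, 1560, 81, -42

bin=N20: weight >= 20 AND aisle = 'B2' → -123
bin=N24: weight >= 25 → 36
bin=N33: weight >= 25 → 66
bin=N48: weight >= 25 → 163
bin=N53: weight >= 17 AND reorder BETWEEN 31 AND 133 → 127
bin=N54: weight >= 25 → 38
bin=N56: weight >= 7 AND hazmat <= 0 → 1400
bin=N61: weight >= 25 → 129
bin=N62: weight >= 25 → 135
bin=N70: ELSE → 71
bin=N82: weight >= 7 AND hazmat <= 0 → 1560
bin=N85: weight >= 25 → 81
bin=N94: weight >= 20 AND aisle = 'B2' → -42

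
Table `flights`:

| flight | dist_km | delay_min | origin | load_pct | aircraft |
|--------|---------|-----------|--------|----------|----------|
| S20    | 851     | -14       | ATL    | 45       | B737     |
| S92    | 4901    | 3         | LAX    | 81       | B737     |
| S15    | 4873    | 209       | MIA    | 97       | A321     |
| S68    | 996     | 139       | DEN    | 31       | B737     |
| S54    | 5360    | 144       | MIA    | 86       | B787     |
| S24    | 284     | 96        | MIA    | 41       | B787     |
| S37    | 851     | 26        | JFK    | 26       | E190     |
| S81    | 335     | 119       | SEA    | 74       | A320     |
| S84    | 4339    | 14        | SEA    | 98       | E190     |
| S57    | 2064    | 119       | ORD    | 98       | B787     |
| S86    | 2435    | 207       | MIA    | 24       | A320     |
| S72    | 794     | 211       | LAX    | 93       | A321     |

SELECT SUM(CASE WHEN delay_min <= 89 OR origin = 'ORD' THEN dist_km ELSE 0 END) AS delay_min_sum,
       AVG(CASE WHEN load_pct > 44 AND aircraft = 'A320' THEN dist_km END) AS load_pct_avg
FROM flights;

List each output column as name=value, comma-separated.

delay_min_sum=13006, load_pct_avg=335

[delay_min_sum: delay_min <= 89 OR origin = 'ORD']
flight=S20: ✓ → 851
flight=S92: ✓ → 4901
flight=S15: ✗
flight=S68: ✗
flight=S54: ✗
flight=S24: ✗
flight=S37: ✓ → 851
flight=S81: ✗
flight=S84: ✓ → 4339
flight=S57: ✓ → 2064
flight=S86: ✗
flight=S72: ✗
delay_min_sum = 851 + 4901 + 851 + 4339 + 2064 = 13006
—
[load_pct_avg: load_pct > 44 AND aircraft = 'A320']
flight=S20: ✗
flight=S92: ✗
flight=S15: ✗
flight=S68: ✗
flight=S54: ✗
flight=S24: ✗
flight=S37: ✗
flight=S81: ✓ → 335
flight=S84: ✗
flight=S57: ✗
flight=S86: ✗
flight=S72: ✗
load_pct_avg = 335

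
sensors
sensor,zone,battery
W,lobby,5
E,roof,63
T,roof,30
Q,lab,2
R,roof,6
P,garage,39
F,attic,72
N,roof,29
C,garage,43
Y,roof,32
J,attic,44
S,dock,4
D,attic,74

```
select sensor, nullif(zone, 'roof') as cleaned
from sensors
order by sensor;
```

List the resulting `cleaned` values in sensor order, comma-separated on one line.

garage, attic, NULL, attic, attic, NULL, garage, lab, NULL, dock, NULL, lobby, NULL

sensor=C: zone=garage vs roof: differ → garage
sensor=D: zone=attic vs roof: differ → attic
sensor=E: zone=roof vs roof: equal → NULL
sensor=F: zone=attic vs roof: differ → attic
sensor=J: zone=attic vs roof: differ → attic
sensor=N: zone=roof vs roof: equal → NULL
sensor=P: zone=garage vs roof: differ → garage
sensor=Q: zone=lab vs roof: differ → lab
sensor=R: zone=roof vs roof: equal → NULL
sensor=S: zone=dock vs roof: differ → dock
sensor=T: zone=roof vs roof: equal → NULL
sensor=W: zone=lobby vs roof: differ → lobby
sensor=Y: zone=roof vs roof: equal → NULL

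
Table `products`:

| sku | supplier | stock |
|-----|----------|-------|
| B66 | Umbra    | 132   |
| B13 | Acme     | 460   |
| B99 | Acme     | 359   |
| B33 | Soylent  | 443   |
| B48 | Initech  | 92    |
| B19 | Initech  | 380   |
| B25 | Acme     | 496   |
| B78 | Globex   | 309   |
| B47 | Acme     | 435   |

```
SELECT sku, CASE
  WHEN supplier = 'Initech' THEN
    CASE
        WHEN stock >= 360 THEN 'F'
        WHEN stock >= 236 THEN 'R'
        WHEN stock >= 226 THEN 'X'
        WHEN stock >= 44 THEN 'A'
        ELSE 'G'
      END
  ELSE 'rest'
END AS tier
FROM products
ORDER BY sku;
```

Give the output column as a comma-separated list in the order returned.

rest, F, rest, rest, rest, A, rest, rest, rest

sku=B13: supplier='Acme' → outer ELSE → rest
sku=B19: supplier='Initech' → inner[stock >= 360] → F
sku=B25: supplier='Acme' → outer ELSE → rest
sku=B33: supplier='Soylent' → outer ELSE → rest
sku=B47: supplier='Acme' → outer ELSE → rest
sku=B48: supplier='Initech' → inner[stock >= 44] → A
sku=B66: supplier='Umbra' → outer ELSE → rest
sku=B78: supplier='Globex' → outer ELSE → rest
sku=B99: supplier='Acme' → outer ELSE → rest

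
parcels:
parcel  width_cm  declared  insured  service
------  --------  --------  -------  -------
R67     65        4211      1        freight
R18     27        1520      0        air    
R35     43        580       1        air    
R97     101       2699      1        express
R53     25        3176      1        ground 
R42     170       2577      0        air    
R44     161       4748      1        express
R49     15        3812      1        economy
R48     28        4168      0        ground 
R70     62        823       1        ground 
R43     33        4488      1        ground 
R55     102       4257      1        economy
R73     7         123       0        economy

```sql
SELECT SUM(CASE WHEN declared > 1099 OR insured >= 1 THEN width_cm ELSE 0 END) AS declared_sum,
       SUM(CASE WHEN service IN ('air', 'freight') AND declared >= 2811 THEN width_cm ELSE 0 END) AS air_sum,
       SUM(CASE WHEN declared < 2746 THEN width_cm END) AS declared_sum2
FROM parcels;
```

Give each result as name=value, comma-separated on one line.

declared_sum=832, air_sum=65, declared_sum2=410

[declared_sum: declared > 1099 OR insured >= 1]
parcel=R67: ✓ → 65
parcel=R18: ✓ → 27
parcel=R35: ✓ → 43
parcel=R97: ✓ → 101
parcel=R53: ✓ → 25
parcel=R42: ✓ → 170
parcel=R44: ✓ → 161
parcel=R49: ✓ → 15
parcel=R48: ✓ → 28
parcel=R70: ✓ → 62
parcel=R43: ✓ → 33
parcel=R55: ✓ → 102
parcel=R73: ✗
declared_sum = 65 + 27 + 43 + 101 + 25 + 170 + 161 + 15 + 28 + 62 + 33 + 102 = 832
—
[air_sum: service IN ('air', 'freight') AND declared >= 2811]
parcel=R67: ✓ → 65
parcel=R18: ✗
parcel=R35: ✗
parcel=R97: ✗
parcel=R53: ✗
parcel=R42: ✗
parcel=R44: ✗
parcel=R49: ✗
parcel=R48: ✗
parcel=R70: ✗
parcel=R43: ✗
parcel=R55: ✗
parcel=R73: ✗
air_sum = 65
—
[declared_sum2: declared < 2746]
parcel=R67: ✗
parcel=R18: ✓ → 27
parcel=R35: ✓ → 43
parcel=R97: ✓ → 101
parcel=R53: ✗
parcel=R42: ✓ → 170
parcel=R44: ✗
parcel=R49: ✗
parcel=R48: ✗
parcel=R70: ✓ → 62
parcel=R43: ✗
parcel=R55: ✗
parcel=R73: ✓ → 7
declared_sum2 = 27 + 43 + 101 + 170 + 62 + 7 = 410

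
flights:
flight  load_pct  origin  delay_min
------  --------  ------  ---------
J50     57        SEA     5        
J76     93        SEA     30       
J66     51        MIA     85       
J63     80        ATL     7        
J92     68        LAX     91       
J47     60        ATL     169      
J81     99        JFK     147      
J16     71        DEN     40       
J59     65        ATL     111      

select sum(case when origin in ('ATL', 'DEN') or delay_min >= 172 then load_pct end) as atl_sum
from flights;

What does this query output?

276

flight=J50: ✗
flight=J76: ✗
flight=J66: ✗
flight=J63: ✓ → 80
flight=J92: ✗
flight=J47: ✓ → 60
flight=J81: ✗
flight=J16: ✓ → 71
flight=J59: ✓ → 65
atl_sum = 80 + 60 + 71 + 65 = 276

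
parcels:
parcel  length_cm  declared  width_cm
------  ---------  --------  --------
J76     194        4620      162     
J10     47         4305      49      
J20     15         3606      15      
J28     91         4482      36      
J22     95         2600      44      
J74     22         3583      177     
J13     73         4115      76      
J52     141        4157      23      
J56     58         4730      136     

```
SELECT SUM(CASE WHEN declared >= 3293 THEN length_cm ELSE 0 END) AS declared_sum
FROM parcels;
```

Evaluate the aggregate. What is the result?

641

parcel=J76: ✓ → 194
parcel=J10: ✓ → 47
parcel=J20: ✓ → 15
parcel=J28: ✓ → 91
parcel=J22: ✗
parcel=J74: ✓ → 22
parcel=J13: ✓ → 73
parcel=J52: ✓ → 141
parcel=J56: ✓ → 58
declared_sum = 194 + 47 + 15 + 91 + 22 + 73 + 141 + 58 = 641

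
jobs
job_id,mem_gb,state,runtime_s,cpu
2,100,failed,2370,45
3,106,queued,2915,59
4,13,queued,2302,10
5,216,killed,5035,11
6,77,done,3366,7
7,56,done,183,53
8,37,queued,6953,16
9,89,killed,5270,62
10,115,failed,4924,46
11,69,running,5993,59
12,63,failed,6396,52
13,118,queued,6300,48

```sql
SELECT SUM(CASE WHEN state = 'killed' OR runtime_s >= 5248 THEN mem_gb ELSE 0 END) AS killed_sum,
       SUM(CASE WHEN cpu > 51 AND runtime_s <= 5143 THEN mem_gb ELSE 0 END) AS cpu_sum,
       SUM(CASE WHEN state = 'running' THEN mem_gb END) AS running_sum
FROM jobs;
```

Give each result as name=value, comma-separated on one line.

killed_sum=592, cpu_sum=162, running_sum=69

[killed_sum: state = 'killed' OR runtime_s >= 5248]
job_id=2: ✗
job_id=3: ✗
job_id=4: ✗
job_id=5: ✓ → 216
job_id=6: ✗
job_id=7: ✗
job_id=8: ✓ → 37
job_id=9: ✓ → 89
job_id=10: ✗
job_id=11: ✓ → 69
job_id=12: ✓ → 63
job_id=13: ✓ → 118
killed_sum = 216 + 37 + 89 + 69 + 63 + 118 = 592
—
[cpu_sum: cpu > 51 AND runtime_s <= 5143]
job_id=2: ✗
job_id=3: ✓ → 106
job_id=4: ✗
job_id=5: ✗
job_id=6: ✗
job_id=7: ✓ → 56
job_id=8: ✗
job_id=9: ✗
job_id=10: ✗
job_id=11: ✗
job_id=12: ✗
job_id=13: ✗
cpu_sum = 106 + 56 = 162
—
[running_sum: state = 'running']
job_id=2: ✗
job_id=3: ✗
job_id=4: ✗
job_id=5: ✗
job_id=6: ✗
job_id=7: ✗
job_id=8: ✗
job_id=9: ✗
job_id=10: ✗
job_id=11: ✓ → 69
job_id=12: ✗
job_id=13: ✗
running_sum = 69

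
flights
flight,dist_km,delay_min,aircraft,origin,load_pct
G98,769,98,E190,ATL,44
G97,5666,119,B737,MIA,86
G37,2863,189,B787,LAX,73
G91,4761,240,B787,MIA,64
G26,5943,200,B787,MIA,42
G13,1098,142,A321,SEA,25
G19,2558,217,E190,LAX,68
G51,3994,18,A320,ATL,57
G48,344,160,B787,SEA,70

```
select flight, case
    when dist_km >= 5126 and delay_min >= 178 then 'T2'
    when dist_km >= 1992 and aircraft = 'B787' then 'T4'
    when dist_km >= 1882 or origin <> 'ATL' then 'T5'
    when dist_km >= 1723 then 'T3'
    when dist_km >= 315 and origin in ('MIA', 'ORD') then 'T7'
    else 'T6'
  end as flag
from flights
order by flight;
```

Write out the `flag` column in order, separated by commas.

T5, T5, T2, T4, T5, T5, T4, T5, T6

flight=G13: dist_km >= 1882 or origin <> 'ATL' → T5
flight=G19: dist_km >= 1882 or origin <> 'ATL' → T5
flight=G26: dist_km >= 5126 and delay_min >= 178 → T2
flight=G37: dist_km >= 1992 and aircraft = 'B787' → T4
flight=G48: dist_km >= 1882 or origin <> 'ATL' → T5
flight=G51: dist_km >= 1882 or origin <> 'ATL' → T5
flight=G91: dist_km >= 1992 and aircraft = 'B787' → T4
flight=G97: dist_km >= 1882 or origin <> 'ATL' → T5
flight=G98: ELSE → T6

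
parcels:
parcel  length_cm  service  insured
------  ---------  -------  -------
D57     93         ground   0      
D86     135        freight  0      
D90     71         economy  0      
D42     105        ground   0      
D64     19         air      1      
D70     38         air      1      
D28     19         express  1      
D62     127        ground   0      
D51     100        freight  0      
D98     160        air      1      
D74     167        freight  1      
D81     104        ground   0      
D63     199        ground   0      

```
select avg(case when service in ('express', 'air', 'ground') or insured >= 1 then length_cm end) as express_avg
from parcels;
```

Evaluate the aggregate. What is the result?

103.1

parcel=D57: ✓ → 93
parcel=D86: ✗
parcel=D90: ✗
parcel=D42: ✓ → 105
parcel=D64: ✓ → 19
parcel=D70: ✓ → 38
parcel=D28: ✓ → 19
parcel=D62: ✓ → 127
parcel=D51: ✗
parcel=D98: ✓ → 160
parcel=D74: ✓ → 167
parcel=D81: ✓ → 104
parcel=D63: ✓ → 199
express_avg = (93 + 105 + 19 + 38 + 19 + 127 + 160 + 167 + 104 + 199) / 10 = 103.1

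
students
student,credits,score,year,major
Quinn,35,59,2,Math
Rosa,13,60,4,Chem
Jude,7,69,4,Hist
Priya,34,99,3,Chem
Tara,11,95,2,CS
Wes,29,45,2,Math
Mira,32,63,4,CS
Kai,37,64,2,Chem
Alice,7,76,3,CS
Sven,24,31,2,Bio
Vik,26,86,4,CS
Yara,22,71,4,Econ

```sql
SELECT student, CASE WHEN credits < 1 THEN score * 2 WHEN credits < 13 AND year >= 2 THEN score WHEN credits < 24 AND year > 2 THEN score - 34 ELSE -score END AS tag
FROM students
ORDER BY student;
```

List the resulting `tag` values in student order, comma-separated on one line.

76, 69, -64, -63, -99, -59, 26, -31, 95, -86, -45, 37

student=Alice: credits < 13 AND year >= 2 → 76
student=Jude: credits < 13 AND year >= 2 → 69
student=Kai: ELSE → -64
student=Mira: ELSE → -63
student=Priya: ELSE → -99
student=Quinn: ELSE → -59
student=Rosa: credits < 24 AND year > 2 → 26
student=Sven: ELSE → -31
student=Tara: credits < 13 AND year >= 2 → 95
student=Vik: ELSE → -86
student=Wes: ELSE → -45
student=Yara: credits < 24 AND year > 2 → 37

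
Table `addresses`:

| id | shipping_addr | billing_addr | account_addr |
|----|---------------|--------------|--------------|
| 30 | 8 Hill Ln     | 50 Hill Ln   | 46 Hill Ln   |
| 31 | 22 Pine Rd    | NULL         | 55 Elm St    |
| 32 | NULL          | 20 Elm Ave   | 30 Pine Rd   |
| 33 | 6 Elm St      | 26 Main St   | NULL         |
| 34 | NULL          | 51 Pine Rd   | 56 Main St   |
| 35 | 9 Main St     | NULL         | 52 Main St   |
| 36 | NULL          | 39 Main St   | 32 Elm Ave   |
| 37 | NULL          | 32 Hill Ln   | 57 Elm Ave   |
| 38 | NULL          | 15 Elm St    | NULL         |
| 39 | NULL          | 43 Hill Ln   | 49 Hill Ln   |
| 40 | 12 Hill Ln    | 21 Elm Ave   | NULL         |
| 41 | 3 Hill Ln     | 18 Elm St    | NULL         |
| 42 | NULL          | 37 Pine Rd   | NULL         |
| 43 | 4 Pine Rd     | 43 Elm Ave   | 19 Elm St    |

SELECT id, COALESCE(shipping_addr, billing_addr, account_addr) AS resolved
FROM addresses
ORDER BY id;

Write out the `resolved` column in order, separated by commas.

8 Hill Ln, 22 Pine Rd, 20 Elm Ave, 6 Elm St, 51 Pine Rd, 9 Main St, 39 Main St, 32 Hill Ln, 15 Elm St, 43 Hill Ln, 12 Hill Ln, 3 Hill Ln, 37 Pine Rd, 4 Pine Rd

id=30: shipping_addr=8 Hill Ln → 8 Hill Ln
id=31: shipping_addr=22 Pine Rd → 22 Pine Rd
id=32: shipping_addr=NULL, billing_addr=20 Elm Ave → 20 Elm Ave
id=33: shipping_addr=6 Elm St → 6 Elm St
id=34: shipping_addr=NULL, billing_addr=51 Pine Rd → 51 Pine Rd
id=35: shipping_addr=9 Main St → 9 Main St
id=36: shipping_addr=NULL, billing_addr=39 Main St → 39 Main St
id=37: shipping_addr=NULL, billing_addr=32 Hill Ln → 32 Hill Ln
id=38: shipping_addr=NULL, billing_addr=15 Elm St → 15 Elm St
id=39: shipping_addr=NULL, billing_addr=43 Hill Ln → 43 Hill Ln
id=40: shipping_addr=12 Hill Ln → 12 Hill Ln
id=41: shipping_addr=3 Hill Ln → 3 Hill Ln
id=42: shipping_addr=NULL, billing_addr=37 Pine Rd → 37 Pine Rd
id=43: shipping_addr=4 Pine Rd → 4 Pine Rd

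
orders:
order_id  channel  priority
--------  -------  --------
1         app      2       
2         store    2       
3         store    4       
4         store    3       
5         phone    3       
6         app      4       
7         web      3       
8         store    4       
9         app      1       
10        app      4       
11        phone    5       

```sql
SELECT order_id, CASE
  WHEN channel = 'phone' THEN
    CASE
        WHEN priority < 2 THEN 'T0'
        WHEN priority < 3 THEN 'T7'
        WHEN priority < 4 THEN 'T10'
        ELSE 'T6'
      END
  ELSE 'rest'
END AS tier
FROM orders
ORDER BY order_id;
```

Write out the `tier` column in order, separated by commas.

rest, rest, rest, rest, T10, rest, rest, rest, rest, rest, T6

order_id=1: channel='app' → outer ELSE → rest
order_id=2: channel='store' → outer ELSE → rest
order_id=3: channel='store' → outer ELSE → rest
order_id=4: channel='store' → outer ELSE → rest
order_id=5: channel='phone' → inner[priority < 4] → T10
order_id=6: channel='app' → outer ELSE → rest
order_id=7: channel='web' → outer ELSE → rest
order_id=8: channel='store' → outer ELSE → rest
order_id=9: channel='app' → outer ELSE → rest
order_id=10: channel='app' → outer ELSE → rest
order_id=11: channel='phone' → inner[ELSE] → T6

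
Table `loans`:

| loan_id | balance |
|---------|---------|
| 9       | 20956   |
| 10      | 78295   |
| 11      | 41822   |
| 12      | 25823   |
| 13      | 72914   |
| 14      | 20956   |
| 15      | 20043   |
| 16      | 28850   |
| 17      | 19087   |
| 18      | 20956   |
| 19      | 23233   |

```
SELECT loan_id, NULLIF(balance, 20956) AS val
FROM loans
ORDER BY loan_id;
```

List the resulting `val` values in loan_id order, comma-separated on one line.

NULL, 78295, 41822, 25823, 72914, NULL, 20043, 28850, 19087, NULL, 23233

loan_id=9: balance=20956 vs 20956: equal → NULL
loan_id=10: balance=78295 vs 20956: differ → 78295
loan_id=11: balance=41822 vs 20956: differ → 41822
loan_id=12: balance=25823 vs 20956: differ → 25823
loan_id=13: balance=72914 vs 20956: differ → 72914
loan_id=14: balance=20956 vs 20956: equal → NULL
loan_id=15: balance=20043 vs 20956: differ → 20043
loan_id=16: balance=28850 vs 20956: differ → 28850
loan_id=17: balance=19087 vs 20956: differ → 19087
loan_id=18: balance=20956 vs 20956: equal → NULL
loan_id=19: balance=23233 vs 20956: differ → 23233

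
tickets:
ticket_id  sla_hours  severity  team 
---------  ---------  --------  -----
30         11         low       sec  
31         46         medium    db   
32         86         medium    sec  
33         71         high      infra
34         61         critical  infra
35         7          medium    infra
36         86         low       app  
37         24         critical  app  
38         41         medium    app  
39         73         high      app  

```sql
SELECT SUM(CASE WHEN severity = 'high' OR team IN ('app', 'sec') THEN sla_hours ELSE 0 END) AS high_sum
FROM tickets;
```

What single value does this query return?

392

ticket_id=30: ✓ → 11
ticket_id=31: ✗
ticket_id=32: ✓ → 86
ticket_id=33: ✓ → 71
ticket_id=34: ✗
ticket_id=35: ✗
ticket_id=36: ✓ → 86
ticket_id=37: ✓ → 24
ticket_id=38: ✓ → 41
ticket_id=39: ✓ → 73
high_sum = 11 + 86 + 71 + 86 + 24 + 41 + 73 = 392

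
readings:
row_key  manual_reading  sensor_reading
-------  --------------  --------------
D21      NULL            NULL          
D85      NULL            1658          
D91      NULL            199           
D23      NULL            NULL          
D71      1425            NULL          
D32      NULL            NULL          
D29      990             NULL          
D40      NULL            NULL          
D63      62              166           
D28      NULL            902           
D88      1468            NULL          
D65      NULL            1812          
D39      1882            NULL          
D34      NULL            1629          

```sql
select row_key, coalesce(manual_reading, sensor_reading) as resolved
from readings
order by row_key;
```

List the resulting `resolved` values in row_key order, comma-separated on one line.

row_key=D21: manual_reading=NULL, sensor_reading=NULL (all NULL) → NULL
row_key=D23: manual_reading=NULL, sensor_reading=NULL (all NULL) → NULL
row_key=D28: manual_reading=NULL, sensor_reading=902 → 902
row_key=D29: manual_reading=990 → 990
row_key=D32: manual_reading=NULL, sensor_reading=NULL (all NULL) → NULL
row_key=D34: manual_reading=NULL, sensor_reading=1629 → 1629
row_key=D39: manual_reading=1882 → 1882
row_key=D40: manual_reading=NULL, sensor_reading=NULL (all NULL) → NULL
row_key=D63: manual_reading=62 → 62
row_key=D65: manual_reading=NULL, sensor_reading=1812 → 1812
row_key=D71: manual_reading=1425 → 1425
row_key=D85: manual_reading=NULL, sensor_reading=1658 → 1658
row_key=D88: manual_reading=1468 → 1468
row_key=D91: manual_reading=NULL, sensor_reading=199 → 199

NULL, NULL, 902, 990, NULL, 1629, 1882, NULL, 62, 1812, 1425, 1658, 1468, 199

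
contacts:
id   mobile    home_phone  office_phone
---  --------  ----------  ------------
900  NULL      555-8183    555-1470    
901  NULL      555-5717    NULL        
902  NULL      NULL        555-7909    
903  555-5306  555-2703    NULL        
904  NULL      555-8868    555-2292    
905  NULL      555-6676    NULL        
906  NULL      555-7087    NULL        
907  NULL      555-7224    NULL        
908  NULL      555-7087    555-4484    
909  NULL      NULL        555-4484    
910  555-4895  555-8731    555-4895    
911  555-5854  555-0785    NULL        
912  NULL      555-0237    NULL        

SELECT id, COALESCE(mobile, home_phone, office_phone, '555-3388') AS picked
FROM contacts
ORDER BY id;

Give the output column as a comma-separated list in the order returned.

id=900: mobile=NULL, home_phone=555-8183 → 555-8183
id=901: mobile=NULL, home_phone=555-5717 → 555-5717
id=902: mobile=NULL, home_phone=NULL, office_phone=555-7909 → 555-7909
id=903: mobile=555-5306 → 555-5306
id=904: mobile=NULL, home_phone=555-8868 → 555-8868
id=905: mobile=NULL, home_phone=555-6676 → 555-6676
id=906: mobile=NULL, home_phone=555-7087 → 555-7087
id=907: mobile=NULL, home_phone=555-7224 → 555-7224
id=908: mobile=NULL, home_phone=555-7087 → 555-7087
id=909: mobile=NULL, home_phone=NULL, office_phone=555-4484 → 555-4484
id=910: mobile=555-4895 → 555-4895
id=911: mobile=555-5854 → 555-5854
id=912: mobile=NULL, home_phone=555-0237 → 555-0237

555-8183, 555-5717, 555-7909, 555-5306, 555-8868, 555-6676, 555-7087, 555-7224, 555-7087, 555-4484, 555-4895, 555-5854, 555-0237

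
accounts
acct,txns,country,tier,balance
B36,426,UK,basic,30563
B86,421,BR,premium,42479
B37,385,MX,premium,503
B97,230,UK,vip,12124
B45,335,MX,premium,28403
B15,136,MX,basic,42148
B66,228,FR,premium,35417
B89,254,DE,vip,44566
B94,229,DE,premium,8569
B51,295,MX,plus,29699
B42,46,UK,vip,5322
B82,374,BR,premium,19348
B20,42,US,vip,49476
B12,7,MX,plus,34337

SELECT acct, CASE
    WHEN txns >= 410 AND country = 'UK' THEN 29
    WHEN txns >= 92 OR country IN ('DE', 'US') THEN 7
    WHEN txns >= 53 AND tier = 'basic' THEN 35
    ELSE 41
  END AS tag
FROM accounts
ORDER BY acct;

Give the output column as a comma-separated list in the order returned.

41, 7, 7, 29, 7, 41, 7, 7, 7, 7, 7, 7, 7, 7

acct=B12: ELSE → 41
acct=B15: txns >= 92 OR country IN ('DE', 'US') → 7
acct=B20: txns >= 92 OR country IN ('DE', 'US') → 7
acct=B36: txns >= 410 AND country = 'UK' → 29
acct=B37: txns >= 92 OR country IN ('DE', 'US') → 7
acct=B42: ELSE → 41
acct=B45: txns >= 92 OR country IN ('DE', 'US') → 7
acct=B51: txns >= 92 OR country IN ('DE', 'US') → 7
acct=B66: txns >= 92 OR country IN ('DE', 'US') → 7
acct=B82: txns >= 92 OR country IN ('DE', 'US') → 7
acct=B86: txns >= 92 OR country IN ('DE', 'US') → 7
acct=B89: txns >= 92 OR country IN ('DE', 'US') → 7
acct=B94: txns >= 92 OR country IN ('DE', 'US') → 7
acct=B97: txns >= 92 OR country IN ('DE', 'US') → 7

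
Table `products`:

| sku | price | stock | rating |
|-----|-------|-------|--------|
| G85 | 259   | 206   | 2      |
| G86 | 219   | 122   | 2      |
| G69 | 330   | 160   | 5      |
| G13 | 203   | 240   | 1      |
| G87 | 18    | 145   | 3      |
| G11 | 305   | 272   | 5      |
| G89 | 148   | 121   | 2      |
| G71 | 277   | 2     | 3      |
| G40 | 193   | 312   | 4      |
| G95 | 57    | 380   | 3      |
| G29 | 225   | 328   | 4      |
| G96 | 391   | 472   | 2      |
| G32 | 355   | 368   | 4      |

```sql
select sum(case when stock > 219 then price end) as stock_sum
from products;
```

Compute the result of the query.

sku=G85: ✗
sku=G86: ✗
sku=G69: ✗
sku=G13: ✓ → 203
sku=G87: ✗
sku=G11: ✓ → 305
sku=G89: ✗
sku=G71: ✗
sku=G40: ✓ → 193
sku=G95: ✓ → 57
sku=G29: ✓ → 225
sku=G96: ✓ → 391
sku=G32: ✓ → 355
stock_sum = 203 + 305 + 193 + 57 + 225 + 391 + 355 = 1729

1729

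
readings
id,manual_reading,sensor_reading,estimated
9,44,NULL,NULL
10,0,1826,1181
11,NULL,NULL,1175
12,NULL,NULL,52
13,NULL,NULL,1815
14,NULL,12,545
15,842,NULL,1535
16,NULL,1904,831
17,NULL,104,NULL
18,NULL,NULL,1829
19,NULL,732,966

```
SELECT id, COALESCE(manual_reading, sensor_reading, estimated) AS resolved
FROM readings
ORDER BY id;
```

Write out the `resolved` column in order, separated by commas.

44, 0, 1175, 52, 1815, 12, 842, 1904, 104, 1829, 732

id=9: manual_reading=44 → 44
id=10: manual_reading=0 → 0
id=11: manual_reading=NULL, sensor_reading=NULL, estimated=1175 → 1175
id=12: manual_reading=NULL, sensor_reading=NULL, estimated=52 → 52
id=13: manual_reading=NULL, sensor_reading=NULL, estimated=1815 → 1815
id=14: manual_reading=NULL, sensor_reading=12 → 12
id=15: manual_reading=842 → 842
id=16: manual_reading=NULL, sensor_reading=1904 → 1904
id=17: manual_reading=NULL, sensor_reading=104 → 104
id=18: manual_reading=NULL, sensor_reading=NULL, estimated=1829 → 1829
id=19: manual_reading=NULL, sensor_reading=732 → 732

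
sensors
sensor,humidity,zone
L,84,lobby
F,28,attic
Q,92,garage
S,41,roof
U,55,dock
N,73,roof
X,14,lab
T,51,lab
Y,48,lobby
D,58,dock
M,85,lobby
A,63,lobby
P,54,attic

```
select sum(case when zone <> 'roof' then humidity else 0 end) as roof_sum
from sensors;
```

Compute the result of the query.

632

sensor=L: ✓ → 84
sensor=F: ✓ → 28
sensor=Q: ✓ → 92
sensor=S: ✗
sensor=U: ✓ → 55
sensor=N: ✗
sensor=X: ✓ → 14
sensor=T: ✓ → 51
sensor=Y: ✓ → 48
sensor=D: ✓ → 58
sensor=M: ✓ → 85
sensor=A: ✓ → 63
sensor=P: ✓ → 54
roof_sum = 84 + 28 + 92 + 55 + 14 + 51 + 48 + 58 + 85 + 63 + 54 = 632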